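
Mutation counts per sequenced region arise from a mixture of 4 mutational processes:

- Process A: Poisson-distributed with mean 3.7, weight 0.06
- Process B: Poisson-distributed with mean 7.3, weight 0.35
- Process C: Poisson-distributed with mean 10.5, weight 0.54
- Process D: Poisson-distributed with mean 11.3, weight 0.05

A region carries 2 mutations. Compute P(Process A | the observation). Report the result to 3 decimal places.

0.586

Apply Bayes' rule: the posterior for each component is proportional to its prior times its likelihood at x.
Component likelihoods at x = 2 mutations:
  f_A = e^(−3.7)·3.7^2/2! = 0.169233
  f_B = e^(−7.3)·7.3^2/2! = 0.0179997
  f_C = e^(−10.5)·10.5^2/2! = 0.00151795
  f_D = e^(−11.3)·11.3^2/2! = 0.000789949
Prior × likelihood for each component:
  π_A·f_A = 0.06 × 0.169233 = 0.010154
  π_B·f_B = 0.35 × 0.0179997 = 0.00629991
  π_C·f_C = 0.54 × 0.00151795 = 0.000819691
  π_D·f_D = 0.05 × 0.000789949 = 3.94975e-05
Sum: 0.010154 + 0.00629991 + 0.000819691 + 3.94975e-05 = 0.017313
So the posterior for Process A is 0.010154 / 0.017313 ≈ 0.586.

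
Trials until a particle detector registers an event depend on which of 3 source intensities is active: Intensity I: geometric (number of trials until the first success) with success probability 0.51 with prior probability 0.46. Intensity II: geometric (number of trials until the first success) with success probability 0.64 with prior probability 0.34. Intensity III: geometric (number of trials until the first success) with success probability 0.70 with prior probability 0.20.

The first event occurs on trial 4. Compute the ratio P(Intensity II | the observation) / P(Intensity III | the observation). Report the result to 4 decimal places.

2.6858

Only the two components matter; the odds are (P(Z=i) f_i(x)) / (P(Z=j) f_j(x)).
Component likelihoods at x = 4:
  L_I = 0.51·(1−0.51)^3 = 0.51·0.117649 = 0.060001
  L_II = 0.64·(1−0.64)^3 = 0.64·0.046656 = 0.0298598
  L_III = 0.70·(1−0.70)^3 = 0.70·0.027 = 0.0189
Posterior odds = (P(Z=II)·L_II) / (P(Z=III)·L_III) = (0.34·0.0298598) / (0.20·0.0189) = 0.0101523 / 0.00378 ≈ 2.6858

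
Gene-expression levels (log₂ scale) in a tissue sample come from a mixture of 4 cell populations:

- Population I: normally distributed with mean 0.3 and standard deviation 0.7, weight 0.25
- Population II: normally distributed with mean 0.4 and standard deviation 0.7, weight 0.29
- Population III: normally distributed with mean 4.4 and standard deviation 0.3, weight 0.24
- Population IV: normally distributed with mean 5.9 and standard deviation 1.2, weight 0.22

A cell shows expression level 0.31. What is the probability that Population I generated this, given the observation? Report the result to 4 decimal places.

Posterior ∝ prior × likelihood, so P(k | x) ∝ P(Z=k) f_k(x); normalise over all components.
Evaluate each component's likelihood at the observed value:
  p_I = (1/(0.7·√(2π)))·exp(−(0.31−0.3)²/(2·0.7²)) = 0.569918·exp(-0.00010) = 0.569859
  p_II = (1/(0.7·√(2π)))·exp(−(0.31−0.4)²/(2·0.7²)) = 0.569918·exp(-0.00827) = 0.565226
  p_III = (1/(0.3·√(2π)))·exp(−(0.31−4.4)²/(2·0.3²)) = 1.329808·exp(-92.93389) = 5.7958e-41
  p_IV = (1/(1.2·√(2π)))·exp(−(0.31−5.9)²/(2·1.2²)) = 0.332452·exp(-10.85003) = 6.45087e-06
Prior × likelihood for each component:
  P(Z=I)·p_I = 0.25 × 0.569859 = 0.142465
  P(Z=II)·p_II = 0.29 × 0.565226 = 0.163916
  P(Z=III)·p_III = 0.24 × 5.7958e-41 = 1.39099e-41
  P(Z=IV)·p_IV = 0.22 × 6.45087e-06 = 1.41919e-06
Denominator: 0.142465 + 0.163916 + 1.39099e-41 + 1.41919e-06 = 0.306382
So the posterior for Population I is 0.142465 / 0.306382 ≈ 0.4650.

0.4650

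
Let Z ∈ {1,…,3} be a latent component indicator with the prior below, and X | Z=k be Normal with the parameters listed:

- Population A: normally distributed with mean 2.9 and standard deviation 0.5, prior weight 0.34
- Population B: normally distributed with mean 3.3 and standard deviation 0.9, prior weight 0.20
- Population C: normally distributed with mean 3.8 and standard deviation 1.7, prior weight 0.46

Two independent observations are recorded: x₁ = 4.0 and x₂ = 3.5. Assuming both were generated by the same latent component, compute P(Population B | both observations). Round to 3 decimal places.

0.454

P(component k | x) = P(Z=k)·f_k(x) / marginal(x), where marginal(x) = Σ_j P(Z=j)·f_j(x).
Since both observations come from the same component, the likelihood for component k is f_k(x₁)·f_k(x₂).
  f_A = [0.0709492] × [0.388372] = 0.0275547
  f_B = [0.327572] × [0.432458] = 0.141661
  f_C = [0.233054] × [0.231046] = 0.0538461
Prior × likelihood for each component:
  P(Z=A)·f_A = 0.34 × 0.0275547 = 0.00936859
  P(Z=B)·f_B = 0.20 × 0.141661 = 0.0283323
  P(Z=C)·f_C = 0.46 × 0.0538461 = 0.0247692
Sum: 0.00936859 + 0.0283323 + 0.0247692 = 0.0624701
P(Population B | x₁, x₂) ≈ 0.454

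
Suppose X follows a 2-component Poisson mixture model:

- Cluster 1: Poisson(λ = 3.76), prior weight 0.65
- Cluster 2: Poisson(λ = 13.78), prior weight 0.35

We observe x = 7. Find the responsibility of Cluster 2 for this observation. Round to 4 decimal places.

0.1755

P(component k | x) = π_k·f_k(x) / marginal(x), where marginal(x) = Σ_j π_j·f_j(x).
Component likelihoods at x = 7:
  L_1 = 0.0490837
  L_2 = 0.0193971
Unnormalised posteriors:
  π_1·L_1 = 0.65 × 0.0490837 = 0.0319044
  π_2·L_2 = 0.35 × 0.0193971 = 0.00678897
Evidence: 0.0319044 + 0.00678897 = 0.0386934
Responsibility of Cluster 2: 0.00678897 / 0.0386934 ≈ 0.1755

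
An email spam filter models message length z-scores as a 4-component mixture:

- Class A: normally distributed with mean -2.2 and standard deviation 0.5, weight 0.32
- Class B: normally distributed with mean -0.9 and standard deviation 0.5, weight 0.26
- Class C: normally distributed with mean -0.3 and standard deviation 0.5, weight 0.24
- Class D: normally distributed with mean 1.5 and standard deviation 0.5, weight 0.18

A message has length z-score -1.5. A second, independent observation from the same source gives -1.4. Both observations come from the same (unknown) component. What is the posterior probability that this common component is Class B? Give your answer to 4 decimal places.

0.6894

Posterior ∝ prior × likelihood, so P(k | x) ∝ P(Z=k) f_k(x); normalise over all components.
Since both observations come from the same component, the likelihood for component k is f_k(x₁)·f_k(x₂).
  f_A = [0.299455] × [0.221842] = 0.0664316
  f_B = [0.388372] × [0.483941] = 0.187949
  f_C = [0.0447891] × [0.0709492] = 0.00317775
  f_D = [1.21518e-08] × [3.95464e-08] = 4.80558e-16
Weight by the priors:
  P(Z=A)·f_A = 0.32 × 0.0664316 = 0.0212581
  P(Z=B)·f_B = 0.26 × 0.187949 = 0.0488668
  P(Z=C)·f_C = 0.24 × 0.00317775 = 0.000762659
  P(Z=D)·f_D = 0.18 × 4.80558e-16 = 8.65005e-17
Sum: 0.0212581 + 0.0488668 + 0.000762659 + 8.65005e-17 = 0.0708876
P(Class B | x₁, x₂) = 0.0488668 / 0.0708876 ≈ 0.6894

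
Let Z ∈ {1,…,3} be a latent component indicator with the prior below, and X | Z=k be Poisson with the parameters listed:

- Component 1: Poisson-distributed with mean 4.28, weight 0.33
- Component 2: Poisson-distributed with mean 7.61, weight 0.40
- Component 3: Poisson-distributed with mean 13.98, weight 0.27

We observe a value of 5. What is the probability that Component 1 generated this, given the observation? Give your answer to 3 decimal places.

0.559

P(component k | x) = P(Z=k)·f_k(x) / marginal(x), where marginal(x) = Σ_j P(Z=j)·f_j(x).
Poisson probabilities:
  L_1 = e^(−4.28)·4.28^5/5! = 0.165675
  L_2 = e^(−7.61)·7.61^5/5! = 0.105381
  L_3 = e^(−13.98)·13.98^5/5! = 0.00377501
Prior × likelihood for each component:
  P(Z=1)·L_1 = 0.33 × 0.165675 = 0.0546728
  P(Z=2)·L_2 = 0.40 × 0.105381 = 0.0421523
  P(Z=3)·L_3 = 0.27 × 0.00377501 = 0.00101925
Evidence: 0.0546728 + 0.0421523 + 0.00101925 = 0.0978443
Responsibility of Component 1: 0.0546728 / 0.0978443 ≈ 0.559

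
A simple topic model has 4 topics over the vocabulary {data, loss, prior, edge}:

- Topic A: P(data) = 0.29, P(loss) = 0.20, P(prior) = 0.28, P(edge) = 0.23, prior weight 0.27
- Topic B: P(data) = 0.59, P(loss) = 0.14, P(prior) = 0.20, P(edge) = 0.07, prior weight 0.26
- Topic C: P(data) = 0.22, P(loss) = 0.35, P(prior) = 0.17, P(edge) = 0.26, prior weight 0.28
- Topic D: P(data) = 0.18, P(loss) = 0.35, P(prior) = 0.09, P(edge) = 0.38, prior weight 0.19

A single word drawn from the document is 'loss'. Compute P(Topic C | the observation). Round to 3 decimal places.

Posterior ∝ prior × likelihood, so P(k | x) ∝ π_k f_k(x); normalise over all components.
Component likelihoods at x = 'loss':
  p_A = 0.2
  p_B = 0.14
  p_C = 0.35
  p_D = 0.35
Unnormalised posteriors:
  π_A·p_A = 0.27 × 0.2 = 0.054
  π_B·p_B = 0.26 × 0.14 = 0.0364
  π_C·p_C = 0.28 × 0.35 = 0.098
  π_D·p_D = 0.19 × 0.35 = 0.0665
Sum: 0.054 + 0.0364 + 0.098 + 0.0665 = 0.2549
Responsibility of Topic C: 0.098 / 0.2549 ≈ 0.384

0.384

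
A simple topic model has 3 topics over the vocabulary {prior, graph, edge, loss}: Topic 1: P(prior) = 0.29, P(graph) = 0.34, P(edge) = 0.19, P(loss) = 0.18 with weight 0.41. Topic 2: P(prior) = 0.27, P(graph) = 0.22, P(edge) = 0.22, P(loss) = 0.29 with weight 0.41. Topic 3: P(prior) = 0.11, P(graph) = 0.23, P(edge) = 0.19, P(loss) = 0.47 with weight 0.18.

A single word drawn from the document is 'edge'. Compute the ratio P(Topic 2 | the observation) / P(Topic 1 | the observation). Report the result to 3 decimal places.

1.158

The posterior odds equal the prior odds times the likelihood ratio: (π_i/π_j)·(f_i(x)/f_j(x)).
Categorical probabilities:
  L_1 = P(edge | comp) = 0.19
  L_2 = P(edge | comp) = 0.22
  L_3 = P(edge | comp) = 0.19
0.0902 / 0.0779 ≈ 1.158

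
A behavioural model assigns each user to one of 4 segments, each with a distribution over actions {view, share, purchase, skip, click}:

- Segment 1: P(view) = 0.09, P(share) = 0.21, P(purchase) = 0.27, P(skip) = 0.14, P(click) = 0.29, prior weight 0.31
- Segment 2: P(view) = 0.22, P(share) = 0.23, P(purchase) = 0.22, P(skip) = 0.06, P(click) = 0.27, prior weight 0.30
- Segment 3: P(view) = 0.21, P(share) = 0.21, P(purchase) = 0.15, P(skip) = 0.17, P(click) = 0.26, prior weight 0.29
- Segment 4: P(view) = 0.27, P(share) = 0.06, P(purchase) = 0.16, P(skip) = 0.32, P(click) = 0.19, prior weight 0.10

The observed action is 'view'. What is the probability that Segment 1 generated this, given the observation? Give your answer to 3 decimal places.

The responsibility of component k is π_k f_k(x) divided by Σ_j π_j f_j(x).
Categorical probabilities:
  L_1 = 0.09
  L_2 = 0.22
  L_3 = 0.21
  L_4 = 0.27
Weight by the priors:
  π_1·L_1 = 0.31 × 0.09 = 0.0279
  π_2·L_2 = 0.30 × 0.22 = 0.066
  π_3·L_3 = 0.29 × 0.21 = 0.0609
  π_4·L_4 = 0.10 × 0.27 = 0.027
Normaliser: 0.0279 + 0.066 + 0.0609 + 0.027 = 0.1818
Responsibility of Segment 1: 0.0279 / 0.1818 ≈ 0.153

0.153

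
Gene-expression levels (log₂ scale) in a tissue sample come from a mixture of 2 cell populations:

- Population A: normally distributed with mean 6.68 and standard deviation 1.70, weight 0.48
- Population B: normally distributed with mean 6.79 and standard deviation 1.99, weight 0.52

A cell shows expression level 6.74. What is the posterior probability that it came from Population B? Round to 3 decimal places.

By Bayes' theorem, P(k | x) = π_k f_k(x) / Σ_j π_j f_j(x).
Component likelihoods at x = 6.74:
  L_A = (1/(1.70·√(2π)))·exp(−(6.74−6.68)²/(2·1.70²)) = 0.234672·exp(-0.00062) = 0.234526
  L_B = (1/(1.99·√(2π)))·exp(−(6.74−6.79)²/(2·1.99²)) = 0.200474·exp(-0.00032) = 0.20041
Unnormalised posteriors:
  π_A·L_A = 0.48 × 0.234526 = 0.112572
  π_B·L_B = 0.52 × 0.20041 = 0.104213
Normaliser: 0.112572 + 0.104213 = 0.216786
P(Population B | the observation) ≈ 0.481

0.481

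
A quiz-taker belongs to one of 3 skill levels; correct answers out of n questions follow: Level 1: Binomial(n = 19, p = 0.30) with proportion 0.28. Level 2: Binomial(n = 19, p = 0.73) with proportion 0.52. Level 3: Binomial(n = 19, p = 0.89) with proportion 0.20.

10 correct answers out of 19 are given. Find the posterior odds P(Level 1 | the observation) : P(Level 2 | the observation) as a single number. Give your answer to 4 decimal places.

0.3915

Only the two components matter; the odds are (P(Z=i) f_i(x)) / (P(Z=j) f_j(x)).
Binomial probabilities:
  p_1 = 0.0220122
  p_2 = 0.0302741
  p_3 = 6.79208e-05
Posterior odds = (P(Z=1)·p_1) / (P(Z=2)·p_2) = (0.28·0.0220122) / (0.52·0.0302741) = 0.00616342 / 0.0157425 ≈ 0.3915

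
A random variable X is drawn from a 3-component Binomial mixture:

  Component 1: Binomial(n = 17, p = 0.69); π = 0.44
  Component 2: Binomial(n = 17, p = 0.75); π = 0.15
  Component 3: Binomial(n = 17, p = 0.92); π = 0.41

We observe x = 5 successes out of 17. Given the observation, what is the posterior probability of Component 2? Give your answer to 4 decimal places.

By Bayes' theorem, P(k | x) = P(Z=k) f_k(x) / Σ_j P(Z=j) f_j(x).
Component likelihoods at x = 5 successes out of 17:
  L_1 = 0.000762318
  L_2 = 8.75259e-05
  L_3 = 2.80265e-10
Unnormalised posteriors:
  P(Z=1)·L_1 = 0.44 × 0.000762318 = 0.00033542
  P(Z=2)·L_2 = 0.15 × 8.75259e-05 = 1.31289e-05
  P(Z=3)·L_3 = 0.41 × 2.80265e-10 = 1.14909e-10
Sum: 0.00033542 + 1.31289e-05 + 1.14909e-10 = 0.000348549
P(Component 2 | x) = 1.31289e-05 / 0.000348549 ≈ 0.0377

0.0377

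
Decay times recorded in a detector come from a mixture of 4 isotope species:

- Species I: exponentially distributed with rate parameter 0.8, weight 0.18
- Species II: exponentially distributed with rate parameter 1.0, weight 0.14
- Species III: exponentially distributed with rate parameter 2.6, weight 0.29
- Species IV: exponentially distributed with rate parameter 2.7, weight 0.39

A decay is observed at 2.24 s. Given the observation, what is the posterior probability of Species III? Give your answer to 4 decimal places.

Posterior ∝ prior × likelihood, so P(k | x) ∝ π_k f_k(x); normalise over all components.
Exponential densities:
  f_I = 0.8·e^(−0.8·2.24) = 0.8·e^(−1.7920) = 0.133301
  f_II = 1.0·e^(−1.0·2.24) = 1.0·e^(−2.2400) = 0.106459
  f_III = 2.6·e^(−2.6·2.24) = 2.6·e^(−5.8240) = 0.00768497
  f_IV = 2.7·e^(−2.7·2.24) = 2.7·e^(−6.0480) = 0.00637897
Multiply by the mixture weights:
  π_I·f_I = 0.18 × 0.133301 = 0.0239942
  π_II·f_II = 0.14 × 0.106459 = 0.0149042
  π_III·f_III = 0.29 × 0.00768497 = 0.00222864
  π_IV·f_IV = 0.39 × 0.00637897 = 0.0024878
Evidence: 0.0239942 + 0.0149042 + 0.00222864 + 0.0024878 = 0.0436149
So the posterior for Species III is 0.00222864 / 0.0436149 ≈ 0.0511.

0.0511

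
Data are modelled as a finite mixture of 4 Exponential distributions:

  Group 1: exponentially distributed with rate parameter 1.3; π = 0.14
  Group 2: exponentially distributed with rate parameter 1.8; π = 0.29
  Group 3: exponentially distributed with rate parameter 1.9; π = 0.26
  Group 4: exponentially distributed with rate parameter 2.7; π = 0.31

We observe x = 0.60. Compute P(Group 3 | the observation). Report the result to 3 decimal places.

By Bayes' theorem, P(k | x) = π_k f_k(x) / Σ_j π_j f_j(x).
Evaluate each component's likelihood at the observed value:
  f_1 = 0.595928
  f_2 = 0.611272
  f_3 = 0.607656
  f_4 = 0.534326
Multiply by the mixture weights:
  π_1·f_1 = 0.14 × 0.595928 = 0.0834299
  π_2·f_2 = 0.29 × 0.611272 = 0.177269
  π_3·f_3 = 0.26 × 0.607656 = 0.157991
  π_4·f_4 = 0.31 × 0.534326 = 0.165641
Sum: 0.0834299 + 0.177269 + 0.157991 + 0.165641 = 0.584331
Responsibility of Group 3: 0.157991 / 0.584331 ≈ 0.270

0.270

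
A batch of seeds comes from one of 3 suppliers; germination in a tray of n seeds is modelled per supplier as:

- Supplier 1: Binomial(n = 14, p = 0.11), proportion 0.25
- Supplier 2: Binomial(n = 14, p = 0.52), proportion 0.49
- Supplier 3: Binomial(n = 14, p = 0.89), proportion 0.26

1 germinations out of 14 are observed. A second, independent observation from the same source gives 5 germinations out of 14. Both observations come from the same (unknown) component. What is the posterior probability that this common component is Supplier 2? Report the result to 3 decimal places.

Apply Bayes' rule: the posterior for each component is proportional to its prior times its likelihood at x.
Since both observations come from the same component, the likelihood for component k is f_k(x₁)·f_k(x₂).
  f_1 = [C(14,1)·0.11^1·0.89^13 = 14·0.11·0.219821 = 0.338525] × [0.0112963] = 0.00382409
  f_2 = [C(14,1)·0.52^1·0.48^13 = 14·0.52·7.18019e-05 = 0.000522718] × [0.102956] = 5.3817e-05
  f_3 = [C(14,1)·0.89^1·0.11^13 = 14·0.89·3.45227e-13 = 4.30153e-12] × [2.63602e-06] = 1.13389e-17
Weight by the priors:
  π_1·f_1 = 0.25 × 0.00382409 = 0.000956023
  π_2·f_2 = 0.49 × 5.3817e-05 = 2.63703e-05
  π_3·f_3 = 0.26 × 1.13389e-17 = 2.94812e-18
Denominator: 0.000956023 + 2.63703e-05 + 2.94812e-18 = 0.000982393
P(Supplier 2 | x) = 2.63703e-05 / 0.000982393 ≈ 0.027

0.027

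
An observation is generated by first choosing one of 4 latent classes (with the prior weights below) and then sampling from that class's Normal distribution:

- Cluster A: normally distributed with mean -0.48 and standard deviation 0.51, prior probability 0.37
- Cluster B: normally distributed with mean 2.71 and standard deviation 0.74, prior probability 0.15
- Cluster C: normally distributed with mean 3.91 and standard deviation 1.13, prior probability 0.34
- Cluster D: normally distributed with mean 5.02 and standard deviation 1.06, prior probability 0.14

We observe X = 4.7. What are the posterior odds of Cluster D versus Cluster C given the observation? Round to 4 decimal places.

0.5355

Posterior odds = (w_i f_i(x)) / (w_j f_j(x)); the normalising sum cancels.
Component likelihoods at x = 4.7:
  L_A = 3.10475e-23
  L_B = 0.0144986
  L_C = 0.276502
  L_D = 0.359596
Posterior odds = (w_D·L_D) / (w_C·L_C) = (0.14·0.359596) / (0.34·0.276502) = 0.0503434 / 0.0940107 ≈ 0.5355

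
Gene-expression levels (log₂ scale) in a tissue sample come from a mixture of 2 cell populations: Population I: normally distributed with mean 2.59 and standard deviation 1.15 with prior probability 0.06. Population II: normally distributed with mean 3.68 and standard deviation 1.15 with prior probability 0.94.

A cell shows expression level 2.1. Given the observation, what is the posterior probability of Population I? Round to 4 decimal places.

The responsibility of component k is P(Z=k) f_k(x) divided by Σ_j P(Z=j) f_j(x).
Evaluate each component's likelihood at the observed value:
  L_I = 0.316803
  L_II = 0.134995
Multiply by the mixture weights:
  P(Z=I)·L_I = 0.06 × 0.316803 = 0.0190082
  P(Z=II)·L_II = 0.94 × 0.134995 = 0.126895
Evidence: 0.0190082 + 0.126895 = 0.145903
P(Population I | data) ≈ 0.1303

0.1303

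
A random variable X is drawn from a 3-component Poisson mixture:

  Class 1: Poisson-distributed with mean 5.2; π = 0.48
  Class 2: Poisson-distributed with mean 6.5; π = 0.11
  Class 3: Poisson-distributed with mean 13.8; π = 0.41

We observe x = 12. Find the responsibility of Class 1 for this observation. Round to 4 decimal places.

Apply Bayes' rule: the posterior for each component is proportional to its prior times its likelihood at x.
Component likelihoods at x = 12:
  p_1 = e^(−5.2)·5.2^12/12! = 0.00450165
  p_2 = e^(−6.5)·6.5^12/12! = 0.0178529
  p_3 = e^(−13.8)·13.8^12/12! = 0.101146
Unnormalised posteriors:
  P(Z=1)·p_1 = 0.48 × 0.00450165 = 0.00216079
  P(Z=2)·p_2 = 0.11 × 0.0178529 = 0.00196382
  P(Z=3)·p_3 = 0.41 × 0.101146 = 0.0414698
Normaliser: 0.00216079 + 0.00196382 + 0.0414698 = 0.0455944
P(Class 1 | data) ≈ 0.0474

0.0474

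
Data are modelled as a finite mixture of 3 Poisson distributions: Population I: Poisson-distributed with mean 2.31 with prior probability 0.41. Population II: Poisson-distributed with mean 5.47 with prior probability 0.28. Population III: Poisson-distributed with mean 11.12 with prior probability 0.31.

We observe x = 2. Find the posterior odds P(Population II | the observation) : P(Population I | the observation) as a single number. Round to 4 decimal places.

Since P(k|x) ∝ π_k f_k(x), the posterior odds are π_i f_i(x) / (π_j f_j(x)).
Poisson probabilities:
  p_I = e^(−2.31)·2.31^2/2! = 0.264834
  p_II = e^(−5.47)·5.47^2/2! = 0.0630019
  p_III = e^(−11.12)·11.12^2/2! = 0.000915851
0.0176405 / 0.108582 ≈ 0.1625

0.1625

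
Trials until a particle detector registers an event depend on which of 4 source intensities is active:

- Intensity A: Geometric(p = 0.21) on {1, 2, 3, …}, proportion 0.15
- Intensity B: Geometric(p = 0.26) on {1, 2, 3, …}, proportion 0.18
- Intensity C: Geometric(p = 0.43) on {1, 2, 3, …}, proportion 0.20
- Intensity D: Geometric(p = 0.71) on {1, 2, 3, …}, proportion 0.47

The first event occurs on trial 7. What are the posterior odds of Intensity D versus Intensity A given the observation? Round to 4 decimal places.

0.0259

The posterior odds equal the prior odds times the likelihood ratio: (π_i/π_j)·(f_i(x)/f_j(x)).
Geometric probabilities:
  f_A = 0.0510484
  f_B = 0.0426937
  f_C = 0.0147475
  f_D = 0.000422325
0.000198493 / 0.00765725 ≈ 0.0259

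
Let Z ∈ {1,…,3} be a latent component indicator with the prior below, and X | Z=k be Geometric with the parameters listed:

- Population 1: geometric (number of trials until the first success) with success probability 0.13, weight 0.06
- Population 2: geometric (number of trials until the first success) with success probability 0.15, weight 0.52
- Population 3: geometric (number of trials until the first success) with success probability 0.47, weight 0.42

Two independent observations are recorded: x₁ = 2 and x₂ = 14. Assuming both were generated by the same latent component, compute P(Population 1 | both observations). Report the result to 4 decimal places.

By Bayes' theorem, P(k | x) = w_k f_k(x) / Σ_j w_j f_j(x).
Since both observations come from the same component, the likelihood for component k is f_k(x₁)·f_k(x₂).
  p_1 = [0.13·(1−0.13)^1 = 0.13·0.87 = 0.1131] × [0.0212664] = 0.00240523
  p_2 = [0.15·(1−0.15)^1 = 0.15·0.85 = 0.1275] × [0.0181358] = 0.00231232
  p_3 = [0.47·(1−0.47)^1 = 0.47·0.53 = 0.2491] × [0.000122373] = 3.0483e-05
Weight by the priors:
  w_1·p_1 = 0.06 × 0.00240523 = 0.000144314
  w_2·p_2 = 0.52 × 0.00231232 = 0.00120241
  w_3·p_3 = 0.42 × 3.0483e-05 = 1.28029e-05
Normaliser: 0.000144314 + 0.00120241 + 1.28029e-05 = 0.00135952
P(Population 1 | x₁, x₂) ≈ 0.1062

0.1062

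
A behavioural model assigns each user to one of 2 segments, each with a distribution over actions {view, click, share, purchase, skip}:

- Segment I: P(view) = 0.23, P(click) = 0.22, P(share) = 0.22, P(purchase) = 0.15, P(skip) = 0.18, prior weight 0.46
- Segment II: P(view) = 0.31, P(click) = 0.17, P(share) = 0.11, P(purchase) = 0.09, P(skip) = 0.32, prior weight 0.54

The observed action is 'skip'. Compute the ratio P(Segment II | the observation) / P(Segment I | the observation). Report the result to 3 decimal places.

The posterior odds equal the prior odds times the likelihood ratio: (π_i/π_j)·(f_i(x)/f_j(x)).
Categorical probabilities:
  p_I = P(skip | comp) = 0.18
  p_II = P(skip | comp) = 0.32
Odds = (0.54/0.46) × (0.32/0.18) = 1.17391 × 1.77778 ≈ 2.087

2.087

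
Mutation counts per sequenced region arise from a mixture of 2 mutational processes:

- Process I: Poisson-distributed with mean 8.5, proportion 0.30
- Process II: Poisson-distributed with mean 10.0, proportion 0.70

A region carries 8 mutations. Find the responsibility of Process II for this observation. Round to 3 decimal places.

0.656

The responsibility of component k is π_k f_k(x) divided by Σ_j π_j f_j(x).
Evaluate each component's likelihood at the observed value:
  L_I = 0.137508
  L_II = 0.112599
Weight by the priors:
  π_I·L_I = 0.30 × 0.137508 = 0.0412524
  π_II·L_II = 0.70 × 0.112599 = 0.0788193
Normaliser: 0.0412524 + 0.0788193 = 0.120072
Responsibility of Process II: 0.0788193 / 0.120072 ≈ 0.656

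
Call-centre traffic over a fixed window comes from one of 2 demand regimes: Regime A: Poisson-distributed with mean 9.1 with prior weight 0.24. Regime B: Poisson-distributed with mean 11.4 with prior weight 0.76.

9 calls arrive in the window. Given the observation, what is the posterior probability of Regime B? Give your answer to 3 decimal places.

Apply Bayes' rule: the posterior for each component is proportional to its prior times its likelihood at x.
Poisson probabilities:
  f_A = e^(−9.1)·9.1^9/9! = 0.131683
  f_B = e^(−11.4)·11.4^9/9! = 0.100328
Multiply by the mixture weights:
  π_A·f_A = 0.24 × 0.131683 = 0.0316039
  π_B·f_B = 0.76 × 0.100328 = 0.0762495
Normaliser: 0.0316039 + 0.0762495 = 0.107853
Responsibility of Regime B: 0.0762495 / 0.107853 ≈ 0.707

0.707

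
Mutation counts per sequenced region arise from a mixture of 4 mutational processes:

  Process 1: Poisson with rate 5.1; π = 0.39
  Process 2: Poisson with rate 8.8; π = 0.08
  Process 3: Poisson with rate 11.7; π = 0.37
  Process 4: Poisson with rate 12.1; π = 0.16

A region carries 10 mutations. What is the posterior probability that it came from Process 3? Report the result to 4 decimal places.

0.5479

Apply Bayes' rule: the posterior for each component is proportional to its prior times its likelihood at x.
Poisson probabilities:
  p_1 = 0.0200003
  p_2 = 0.115684
  p_3 = 0.109863
  p_4 = 0.103069
Unnormalised posteriors:
  π_1·p_1 = 0.39 × 0.0200003 = 0.00780012
  π_2·p_2 = 0.08 × 0.115684 = 0.0092547
  π_3·p_3 = 0.37 × 0.109863 = 0.0406492
  π_4·p_4 = 0.16 × 0.103069 = 0.016491
Denominator: 0.00780012 + 0.0092547 + 0.0406492 + 0.016491 = 0.074195
P(Process 3 | 10 mutations) = 0.0406492 / 0.074195 ≈ 0.5479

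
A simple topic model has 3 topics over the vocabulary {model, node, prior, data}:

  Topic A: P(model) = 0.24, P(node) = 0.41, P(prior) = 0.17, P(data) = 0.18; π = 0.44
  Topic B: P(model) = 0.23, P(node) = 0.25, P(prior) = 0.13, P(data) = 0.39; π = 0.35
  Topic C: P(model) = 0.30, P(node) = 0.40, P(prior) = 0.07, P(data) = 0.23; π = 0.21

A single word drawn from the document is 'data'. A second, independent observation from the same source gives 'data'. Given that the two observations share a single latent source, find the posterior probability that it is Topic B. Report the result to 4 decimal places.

By Bayes' theorem, P(k | x) = π_k f_k(x) / Σ_j π_j f_j(x).
Since both observations come from the same component, the likelihood for component k is f_k(x₁)·f_k(x₂).
  p_A = [0.18] × [0.18] = 0.0324
  p_B = [0.39] × [0.39] = 0.1521
  p_C = [0.23] × [0.23] = 0.0529
Multiply by the mixture weights:
  π_A·p_A = 0.44 × 0.0324 = 0.014256
  π_B·p_B = 0.35 × 0.1521 = 0.053235
  π_C·p_C = 0.21 × 0.0529 = 0.011109
Denominator: 0.014256 + 0.053235 + 0.011109 = 0.0786
Responsibility of Topic B: 0.053235 / 0.0786 ≈ 0.6773

0.6773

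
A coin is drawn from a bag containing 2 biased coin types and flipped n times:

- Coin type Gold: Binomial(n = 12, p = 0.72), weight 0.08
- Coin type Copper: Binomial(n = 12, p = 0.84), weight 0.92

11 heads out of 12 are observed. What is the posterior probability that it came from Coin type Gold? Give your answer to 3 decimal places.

0.027

By Bayes' theorem, P(k | x) = π_k f_k(x) / Σ_j π_j f_j(x).
Binomial probabilities:
  f_Gold = C(12,11)·0.72^11·0.28^1 = 12·0.0269561·0.28 = 0.0905726
  f_Copper = C(12,11)·0.84^11·0.16^1 = 12·0.146917·0.16 = 0.282081
Prior × likelihood for each component:
  π_Gold·f_Gold = 0.08 × 0.0905726 = 0.00724581
  π_Copper·f_Copper = 0.92 × 0.282081 = 0.259514
Marginal: 0.00724581 + 0.259514 = 0.26676
P(Coin type Gold | x) ≈ 0.027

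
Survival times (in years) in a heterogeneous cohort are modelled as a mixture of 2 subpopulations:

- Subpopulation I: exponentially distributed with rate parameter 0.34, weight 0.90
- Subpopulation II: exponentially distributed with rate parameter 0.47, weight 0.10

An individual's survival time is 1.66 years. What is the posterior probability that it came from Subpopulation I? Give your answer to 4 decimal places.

0.8899

P(component k | x) = π_k·f_k(x) / marginal(x), where marginal(x) = Σ_j π_j·f_j(x).
Exponential densities:
  L_I = 0.193358
  L_II = 0.215408
Weight by the priors:
  π_I·L_I = 0.90 × 0.193358 = 0.174023
  π_II·L_II = 0.10 × 0.215408 = 0.0215408
Marginal: 0.174023 + 0.0215408 = 0.195563
P(Subpopulation I | data) ≈ 0.8899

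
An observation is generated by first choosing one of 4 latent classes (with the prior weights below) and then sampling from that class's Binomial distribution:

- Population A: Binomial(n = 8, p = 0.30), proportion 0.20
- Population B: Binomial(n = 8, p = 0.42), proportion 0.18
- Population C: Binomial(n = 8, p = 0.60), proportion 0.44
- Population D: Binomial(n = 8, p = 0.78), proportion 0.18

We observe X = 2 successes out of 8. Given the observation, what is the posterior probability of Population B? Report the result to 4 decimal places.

0.3031

P(component k | x) = π_k·f_k(x) / marginal(x), where marginal(x) = Σ_j π_j·f_j(x).
Binomial probabilities:
  p_A = 0.296475
  p_B = 0.188029
  p_C = 0.0412877
  p_D = 0.00193145
Unnormalised posteriors:
  π_A·p_A = 0.20 × 0.296475 = 0.0592951
  π_B·p_B = 0.18 × 0.188029 = 0.0338452
  π_C·p_C = 0.44 × 0.0412877 = 0.0181666
  π_D·p_D = 0.18 × 0.00193145 = 0.000347661
Evidence: 0.0592951 + 0.0338452 + 0.0181666 + 0.000347661 = 0.111655
Responsibility of Population B: 0.0338452 / 0.111655 ≈ 0.3031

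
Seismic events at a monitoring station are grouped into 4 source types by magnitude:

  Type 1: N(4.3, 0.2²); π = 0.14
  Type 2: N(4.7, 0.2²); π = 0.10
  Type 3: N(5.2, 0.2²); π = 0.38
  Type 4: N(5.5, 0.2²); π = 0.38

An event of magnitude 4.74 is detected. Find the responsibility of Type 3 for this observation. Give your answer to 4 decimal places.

Posterior ∝ prior × likelihood, so P(k | x) ∝ π_k f_k(x); normalise over all components.
Evaluate each component's likelihood at the observed value:
  L_1 = 0.177373
  L_2 = 1.95521
  L_3 = 0.141635
  L_4 = 0.00145973
Weight by the priors:
  π_1·L_1 = 0.14 × 0.177373 = 0.0248322
  π_2·L_2 = 0.10 × 1.95521 = 0.195521
  π_3·L_3 = 0.38 × 0.141635 = 0.0538214
  π_4·L_4 = 0.38 × 0.00145973 = 0.000554699
Evidence: 0.0248322 + 0.195521 + 0.0538214 + 0.000554699 = 0.27473
Responsibility of Type 3: 0.0538214 / 0.27473 ≈ 0.1959

0.1959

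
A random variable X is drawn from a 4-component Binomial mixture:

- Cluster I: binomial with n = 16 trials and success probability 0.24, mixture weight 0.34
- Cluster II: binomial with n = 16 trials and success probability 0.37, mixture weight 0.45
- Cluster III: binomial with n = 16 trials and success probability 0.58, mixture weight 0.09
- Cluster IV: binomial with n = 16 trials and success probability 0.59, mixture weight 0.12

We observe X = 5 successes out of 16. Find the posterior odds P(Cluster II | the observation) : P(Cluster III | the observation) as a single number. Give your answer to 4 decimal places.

Only the two components matter; the odds are (w_i f_i(x)) / (w_j f_j(x)).
Component likelihoods at x = 5 successes out of 16:
  L_I = 0.169937
  L_II = 0.187948
  L_III = 0.0205667
  L_IV = 0.0171856
Odds = (0.45/0.09) × (0.187948/0.0205667) = 5 × 9.13845 ≈ 45.6922

45.6922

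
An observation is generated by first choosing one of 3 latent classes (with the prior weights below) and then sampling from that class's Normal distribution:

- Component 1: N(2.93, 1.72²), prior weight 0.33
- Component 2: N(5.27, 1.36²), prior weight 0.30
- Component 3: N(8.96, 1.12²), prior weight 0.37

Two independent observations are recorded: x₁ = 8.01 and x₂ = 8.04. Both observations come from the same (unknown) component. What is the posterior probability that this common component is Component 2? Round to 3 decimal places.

P(component k | x) = π_k·f_k(x) / marginal(x), where marginal(x) = Σ_j π_j·f_j(x).
Since both observations come from the same component, the likelihood for component k is f_k(x₁)·f_k(x₂).
  f_1 = [(1/(1.72·√(2π)))·exp(−(8.01−2.93)²/(2·1.72²)) = 0.231943·exp(-4.36155) = 0.00295928] × [0.00281027] = 8.31636e-06
  f_2 = [(1/(1.36·√(2π)))·exp(−(8.01−5.27)²/(2·1.36²)) = 0.293340·exp(-2.02952) = 0.0385445] × [0.03686] = 0.00142075
  f_3 = [(1/(1.12·√(2π)))·exp(−(8.01−8.96)²/(2·1.12²)) = 0.356198·exp(-0.35973) = 0.248577] × [0.254199] = 0.063188
Prior × likelihood for each component:
  π_1·f_1 = 0.33 × 8.31636e-06 = 2.7444e-06
  π_2·f_2 = 0.30 × 0.00142075 = 0.000426224
  π_3·f_3 = 0.37 × 0.063188 = 0.0233796
Marginal: 2.7444e-06 + 0.000426224 + 0.0233796 = 0.0238085
So the posterior for Component 2 is 0.000426224 / 0.0238085 ≈ 0.018.

0.018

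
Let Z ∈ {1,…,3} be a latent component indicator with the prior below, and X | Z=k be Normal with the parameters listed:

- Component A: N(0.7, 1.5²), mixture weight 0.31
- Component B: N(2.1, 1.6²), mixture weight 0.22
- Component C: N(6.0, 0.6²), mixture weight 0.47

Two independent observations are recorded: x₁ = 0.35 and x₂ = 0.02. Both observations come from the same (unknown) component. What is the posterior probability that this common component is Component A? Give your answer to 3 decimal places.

0.856

By Bayes' theorem, P(k | x) = P(Z=k) f_k(x) / Σ_j P(Z=j) f_j(x).
Since both observations come from the same component, the likelihood for component k is f_k(x₁)·f_k(x₂).
  L_A = [0.258819] × [0.23999] = 0.0621139
  L_B = [0.137094] × [0.107105] = 0.0146835
  L_C = [3.69427e-20] × [1.78879e-22] = 6.60826e-42
Multiply by the mixture weights:
  P(Z=A)·L_A = 0.31 × 0.0621139 = 0.0192553
  P(Z=B)·L_B = 0.22 × 0.0146835 = 0.00323038
  P(Z=C)·L_C = 0.47 × 6.60826e-42 = 3.10588e-42
Sum: 0.0192553 + 0.00323038 + 3.10588e-42 = 0.0224857
P(Component A | data) = 0.0192553 / 0.0224857 ≈ 0.856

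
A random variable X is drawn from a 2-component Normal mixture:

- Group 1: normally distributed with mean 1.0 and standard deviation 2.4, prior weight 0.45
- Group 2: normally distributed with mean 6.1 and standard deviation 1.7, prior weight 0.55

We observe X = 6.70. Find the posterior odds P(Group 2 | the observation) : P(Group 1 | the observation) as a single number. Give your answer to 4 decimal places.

27.2088

Posterior odds = (π_i f_i(x)) / (π_j f_j(x)); the normalising sum cancels.
Normal densities:
  f_1 = (1/(2.4·√(2π)))·exp(−(6.70−1.0)²/(2·2.4²)) = 0.166226·exp(-2.82031) = 0.00990496
  f_2 = (1/(1.7·√(2π)))·exp(−(6.70−6.1)²/(2·1.7²)) = 0.234672·exp(-0.06228) = 0.220502
0.121276 / 0.00445723 ≈ 27.2088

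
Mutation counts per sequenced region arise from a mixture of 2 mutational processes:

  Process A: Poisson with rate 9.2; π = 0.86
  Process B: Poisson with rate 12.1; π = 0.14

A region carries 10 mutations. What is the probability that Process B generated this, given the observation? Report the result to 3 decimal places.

By Bayes' theorem, P(k | x) = w_k f_k(x) / Σ_j w_j f_j(x).
Poisson probabilities:
  L_A = 0.12095
  L_B = 0.103069
Multiply by the mixture weights:
  w_A·L_A = 0.86 × 0.12095 = 0.104017
  w_B·L_B = 0.14 × 0.103069 = 0.0144296
Normaliser: 0.104017 + 0.0144296 = 0.118447
So the posterior for Process B is 0.0144296 / 0.118447 ≈ 0.122.

0.122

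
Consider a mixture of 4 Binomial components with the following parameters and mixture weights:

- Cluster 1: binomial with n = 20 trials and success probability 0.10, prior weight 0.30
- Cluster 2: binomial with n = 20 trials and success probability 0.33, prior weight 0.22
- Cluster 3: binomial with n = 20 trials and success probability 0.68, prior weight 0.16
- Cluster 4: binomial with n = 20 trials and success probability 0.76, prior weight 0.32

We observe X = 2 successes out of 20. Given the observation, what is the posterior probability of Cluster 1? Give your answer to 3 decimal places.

The responsibility of component k is π_k f_k(x) divided by Σ_j π_j f_j(x).
Binomial probabilities:
  f_1 = 0.28518
  f_2 = 0.0153154
  f_3 = 1.0876e-07
  f_4 = 7.6592e-10
Weight by the priors:
  π_1·f_1 = 0.30 × 0.28518 = 0.0855539
  π_2·f_2 = 0.22 × 0.0153154 = 0.00336938
  π_3·f_3 = 0.16 × 1.0876e-07 = 1.74017e-08
  π_4·f_4 = 0.32 × 7.6592e-10 = 2.45094e-10
Marginal: 0.0855539 + 0.00336938 + 1.74017e-08 + 2.45094e-10 = 0.0889233
P(Cluster 1 | the observation) = 0.0855539 / 0.0889233 ≈ 0.962

0.962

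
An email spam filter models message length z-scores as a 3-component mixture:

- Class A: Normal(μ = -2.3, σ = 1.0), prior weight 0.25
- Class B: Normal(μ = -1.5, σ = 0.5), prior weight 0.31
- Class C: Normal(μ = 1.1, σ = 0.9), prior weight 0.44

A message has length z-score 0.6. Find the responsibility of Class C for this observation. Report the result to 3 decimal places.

0.991

Apply Bayes' rule: the posterior for each component is proportional to its prior times its likelihood at x.
Component likelihoods at x = 0.6:
  f_A = (1/(1.0·√(2π)))·exp(−(0.6−-2.3)²/(2·1.0²)) = 0.398942·exp(-4.20500) = 0.00595253
  f_B = (1/(0.5·√(2π)))·exp(−(0.6−-1.5)²/(2·0.5²)) = 0.797885·exp(-8.82000) = 0.000117886
  f_C = (1/(0.9·√(2π)))·exp(−(0.6−1.1)²/(2·0.9²)) = 0.443269·exp(-0.15432) = 0.37988
Weight by the priors:
  π_A·f_A = 0.25 × 0.00595253 = 0.00148813
  π_B·f_B = 0.31 × 0.000117886 = 3.65447e-05
  π_C·f_C = 0.44 × 0.37988 = 0.167147
Evidence: 0.00148813 + 3.65447e-05 + 0.167147 = 0.168672
P(Class C | data) ≈ 0.991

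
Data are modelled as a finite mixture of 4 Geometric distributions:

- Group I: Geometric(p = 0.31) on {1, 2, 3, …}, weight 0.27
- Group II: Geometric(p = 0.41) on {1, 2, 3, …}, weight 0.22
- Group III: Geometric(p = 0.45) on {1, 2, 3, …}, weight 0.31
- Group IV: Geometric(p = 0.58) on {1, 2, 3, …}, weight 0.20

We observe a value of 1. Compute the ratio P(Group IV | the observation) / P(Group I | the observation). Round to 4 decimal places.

Posterior odds = (π_i f_i(x)) / (π_j f_j(x)); the normalising sum cancels.
Evaluate each component's likelihood at the observed value:
  L_I = 0.31·(1−0.31)^0 = 0.31·1 = 0.31
  L_II = 0.41·(1−0.41)^0 = 0.41·1 = 0.41
  L_III = 0.45·(1−0.45)^0 = 0.45·1 = 0.45
  L_IV = 0.58·(1−0.58)^0 = 0.58·1 = 0.58
Odds = (0.20/0.27) × (0.58/0.31) = 0.740741 × 1.87097 ≈ 1.3859

1.3859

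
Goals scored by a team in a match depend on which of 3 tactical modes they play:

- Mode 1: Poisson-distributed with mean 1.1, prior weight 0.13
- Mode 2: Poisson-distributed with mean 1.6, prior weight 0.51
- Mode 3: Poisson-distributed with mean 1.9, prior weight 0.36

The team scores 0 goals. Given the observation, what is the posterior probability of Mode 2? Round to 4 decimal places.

0.5146

By Bayes' theorem, P(k | x) = w_k f_k(x) / Σ_j w_j f_j(x).
Poisson probabilities:
  f_1 = e^(−1.1)·1.1^0/0! = 0.332871
  f_2 = e^(−1.6)·1.6^0/0! = 0.201897
  f_3 = e^(−1.9)·1.9^0/0! = 0.149569
Unnormalised posteriors:
  w_1·f_1 = 0.13 × 0.332871 = 0.0432732
  w_2·f_2 = 0.51 × 0.201897 = 0.102967
  w_3·f_3 = 0.36 × 0.149569 = 0.0538447
Normaliser: 0.0432732 + 0.102967 + 0.0538447 = 0.200085
So the posterior for Mode 2 is 0.102967 / 0.200085 ≈ 0.5146.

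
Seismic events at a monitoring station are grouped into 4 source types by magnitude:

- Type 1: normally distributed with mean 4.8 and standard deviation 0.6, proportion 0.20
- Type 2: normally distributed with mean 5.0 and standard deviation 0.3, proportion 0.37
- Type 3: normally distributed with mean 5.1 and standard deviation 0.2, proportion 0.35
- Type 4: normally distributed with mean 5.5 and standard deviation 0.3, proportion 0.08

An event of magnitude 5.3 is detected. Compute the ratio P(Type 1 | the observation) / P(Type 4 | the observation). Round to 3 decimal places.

Since P(k|x) ∝ π_k f_k(x), the posterior odds are π_i f_i(x) / (π_j f_j(x)).
Component likelihoods at x = 5.3:
  p_1 = 0.469853
  p_2 = 0.806569
  p_3 = 1.20985
  p_4 = 1.06483
0.0939706 / 0.0851861 ≈ 1.103

1.103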